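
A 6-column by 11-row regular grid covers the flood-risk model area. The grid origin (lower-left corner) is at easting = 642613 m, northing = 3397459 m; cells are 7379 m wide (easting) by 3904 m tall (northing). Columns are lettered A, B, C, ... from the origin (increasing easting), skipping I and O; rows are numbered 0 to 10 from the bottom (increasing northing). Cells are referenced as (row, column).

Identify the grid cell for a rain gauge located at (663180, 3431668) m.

(8, C)

Column index: ⌊(663180 − 642613) / 7379⌋ = ⌊2.787⌋ = 2 → column C
Row offset from origin: ⌊(3431668 − 3397459) / 3904⌋ = ⌊8.763⌋ = 8 → row 8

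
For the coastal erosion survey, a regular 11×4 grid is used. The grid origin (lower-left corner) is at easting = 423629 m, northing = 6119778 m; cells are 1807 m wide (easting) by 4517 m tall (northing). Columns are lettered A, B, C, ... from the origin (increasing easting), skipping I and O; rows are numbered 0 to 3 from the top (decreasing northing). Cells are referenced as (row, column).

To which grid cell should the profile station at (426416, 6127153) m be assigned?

(2, B)

Column index: ⌊(426416 − 423629) / 1807⌋ = ⌊1.542⌋ = 1 → column B
Row offset from origin: ⌊(6127153 − 6119778) / 4517⌋ = ⌊1.633⌋ = 1 → row 2 (counted from top)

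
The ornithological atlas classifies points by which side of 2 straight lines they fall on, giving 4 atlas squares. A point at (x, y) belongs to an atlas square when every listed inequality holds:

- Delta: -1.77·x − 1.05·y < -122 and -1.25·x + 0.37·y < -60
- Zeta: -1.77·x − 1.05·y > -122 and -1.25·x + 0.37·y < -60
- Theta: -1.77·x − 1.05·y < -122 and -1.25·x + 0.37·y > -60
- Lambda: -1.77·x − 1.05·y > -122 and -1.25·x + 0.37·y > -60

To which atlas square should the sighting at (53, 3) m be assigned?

-1.77·53 − 1.05·3 = -96.960, which is > -122
-1.25·53 + 0.37·3 = -65.140, which is < -60
This sign pattern matches Zeta.

Zeta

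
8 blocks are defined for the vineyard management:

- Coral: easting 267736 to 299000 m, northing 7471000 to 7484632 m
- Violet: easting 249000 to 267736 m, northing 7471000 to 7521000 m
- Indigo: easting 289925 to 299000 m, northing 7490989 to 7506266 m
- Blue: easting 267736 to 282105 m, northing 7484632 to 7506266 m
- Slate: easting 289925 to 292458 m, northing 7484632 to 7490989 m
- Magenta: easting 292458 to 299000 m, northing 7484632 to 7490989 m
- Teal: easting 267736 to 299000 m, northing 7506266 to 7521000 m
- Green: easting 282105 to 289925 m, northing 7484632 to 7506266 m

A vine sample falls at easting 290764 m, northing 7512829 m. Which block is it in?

The point has easting = 290764 and northing = 7512829.
Only Teal satisfies 267736 ≤ easting ≤ 299000 and 7506266 ≤ northing ≤ 7521000.

Teal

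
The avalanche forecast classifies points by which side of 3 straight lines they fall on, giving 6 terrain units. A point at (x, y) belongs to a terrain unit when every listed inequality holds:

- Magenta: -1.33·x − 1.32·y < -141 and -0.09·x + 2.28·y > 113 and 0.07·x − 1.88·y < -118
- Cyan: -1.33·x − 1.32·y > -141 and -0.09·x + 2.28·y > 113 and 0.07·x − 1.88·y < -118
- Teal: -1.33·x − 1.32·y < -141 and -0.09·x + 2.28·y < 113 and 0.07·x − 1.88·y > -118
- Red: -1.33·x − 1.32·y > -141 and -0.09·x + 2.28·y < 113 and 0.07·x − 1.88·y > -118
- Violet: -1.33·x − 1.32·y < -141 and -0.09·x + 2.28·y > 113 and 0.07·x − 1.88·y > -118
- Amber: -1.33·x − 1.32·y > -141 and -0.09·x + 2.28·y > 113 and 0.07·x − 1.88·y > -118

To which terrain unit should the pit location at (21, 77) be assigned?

Cyan

-1.33·21 − 1.32·77 = -129.570, which is > -141
-0.09·21 + 2.28·77 = 173.670, which is > 113
0.07·21 − 1.88·77 = -143.290, which is < -118
This sign pattern matches Cyan.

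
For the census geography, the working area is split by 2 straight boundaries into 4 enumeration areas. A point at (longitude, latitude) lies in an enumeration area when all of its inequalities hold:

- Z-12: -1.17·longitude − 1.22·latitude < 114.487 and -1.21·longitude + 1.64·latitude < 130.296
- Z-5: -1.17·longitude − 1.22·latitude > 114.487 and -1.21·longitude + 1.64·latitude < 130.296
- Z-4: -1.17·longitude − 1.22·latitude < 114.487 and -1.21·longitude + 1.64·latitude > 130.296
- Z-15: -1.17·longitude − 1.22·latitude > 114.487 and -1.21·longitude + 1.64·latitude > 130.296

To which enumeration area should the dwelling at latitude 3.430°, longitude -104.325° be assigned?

Z-15

-1.17·-104.325 − 1.22·3.430 = 117.876, which is > 114.487
-1.21·-104.325 + 1.64·3.430 = 131.858, which is > 130.296
This sign pattern matches Z-15.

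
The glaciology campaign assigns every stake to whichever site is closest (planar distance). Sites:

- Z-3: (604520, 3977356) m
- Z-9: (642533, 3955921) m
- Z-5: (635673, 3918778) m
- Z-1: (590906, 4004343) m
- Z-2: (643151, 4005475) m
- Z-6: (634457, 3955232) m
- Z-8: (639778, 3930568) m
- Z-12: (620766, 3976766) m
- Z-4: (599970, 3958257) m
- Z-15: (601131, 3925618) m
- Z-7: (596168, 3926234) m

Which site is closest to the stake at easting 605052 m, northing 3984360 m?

Z-3

Squared distances to each site:
Z-3: 49339040.000; Z-9: 2213602082.000; Z-5: 5238644365.000; Z-1: 599429605.000; Z-2: 1897377026.000; Z-6: 1713094409.000; Z-8: 4099474340.000; Z-12: 304598632.000; Z-4: 707193333.000; Z-15: 3465996805.000; Z-7: 3457557332.000.
Minimum at Z-3.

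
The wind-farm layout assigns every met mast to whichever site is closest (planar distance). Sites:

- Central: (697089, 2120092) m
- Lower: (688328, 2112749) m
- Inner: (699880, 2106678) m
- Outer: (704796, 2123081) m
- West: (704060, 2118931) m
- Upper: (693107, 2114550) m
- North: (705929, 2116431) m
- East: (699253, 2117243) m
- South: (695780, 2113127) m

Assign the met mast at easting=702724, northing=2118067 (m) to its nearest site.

Squared distances to each site:
Central: 35853850.000; Lower: 235525940.000; Inner: 137797657.000; Outer: 29433380.000; West: 2531392.000; Upper: 104855978.000; North: 12948521.000; East: 12726817.000; South: 72622736.000.
Minimum at West.

West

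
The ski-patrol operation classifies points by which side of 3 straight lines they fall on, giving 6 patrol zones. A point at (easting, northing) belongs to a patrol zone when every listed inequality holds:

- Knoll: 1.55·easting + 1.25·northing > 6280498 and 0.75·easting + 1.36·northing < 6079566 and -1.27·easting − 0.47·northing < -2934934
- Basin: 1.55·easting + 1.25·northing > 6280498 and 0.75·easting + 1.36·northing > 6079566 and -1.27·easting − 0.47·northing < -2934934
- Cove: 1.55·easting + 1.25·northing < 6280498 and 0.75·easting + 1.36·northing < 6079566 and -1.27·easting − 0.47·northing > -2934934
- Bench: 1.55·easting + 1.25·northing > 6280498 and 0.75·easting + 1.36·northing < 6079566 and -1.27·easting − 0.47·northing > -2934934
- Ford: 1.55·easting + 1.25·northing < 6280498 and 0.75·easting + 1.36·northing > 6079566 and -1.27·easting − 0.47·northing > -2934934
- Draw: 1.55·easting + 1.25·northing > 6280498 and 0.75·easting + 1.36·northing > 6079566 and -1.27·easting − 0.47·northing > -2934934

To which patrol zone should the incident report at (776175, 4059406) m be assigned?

Ford

1.55·776175 + 1.25·4059406 = 6277328.750, which is < 6280498
0.75·776175 + 1.36·4059406 = 6102923.410, which is > 6079566
-1.27·776175 − 0.47·4059406 = -2893663.070, which is > -2934934
This sign pattern matches Ford.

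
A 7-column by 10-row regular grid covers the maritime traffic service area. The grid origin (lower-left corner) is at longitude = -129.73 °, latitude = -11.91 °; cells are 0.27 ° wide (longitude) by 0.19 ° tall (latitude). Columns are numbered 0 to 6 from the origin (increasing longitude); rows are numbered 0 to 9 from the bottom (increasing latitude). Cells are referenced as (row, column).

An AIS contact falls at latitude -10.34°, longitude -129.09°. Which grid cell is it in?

Column index: ⌊(-129.09 − -129.73) / 0.27⌋ = ⌊2.370⌋ = 2
Row offset from origin: ⌊(-10.34 − -11.91) / 0.19⌋ = ⌊8.263⌋ = 8 → row 8

(8, 2)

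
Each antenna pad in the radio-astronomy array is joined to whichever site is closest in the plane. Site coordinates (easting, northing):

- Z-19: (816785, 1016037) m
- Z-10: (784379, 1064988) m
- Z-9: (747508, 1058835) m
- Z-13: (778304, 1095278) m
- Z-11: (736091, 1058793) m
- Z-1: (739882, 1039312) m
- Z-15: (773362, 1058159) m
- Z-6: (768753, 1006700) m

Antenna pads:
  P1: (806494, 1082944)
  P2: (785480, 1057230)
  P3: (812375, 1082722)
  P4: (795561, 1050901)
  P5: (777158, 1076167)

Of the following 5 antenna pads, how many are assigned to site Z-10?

P1 → Z-10
P2 → Z-10
P3 → Z-10
P4 → Z-10
P5 → Z-10
5 of the 5 go to Z-10.

5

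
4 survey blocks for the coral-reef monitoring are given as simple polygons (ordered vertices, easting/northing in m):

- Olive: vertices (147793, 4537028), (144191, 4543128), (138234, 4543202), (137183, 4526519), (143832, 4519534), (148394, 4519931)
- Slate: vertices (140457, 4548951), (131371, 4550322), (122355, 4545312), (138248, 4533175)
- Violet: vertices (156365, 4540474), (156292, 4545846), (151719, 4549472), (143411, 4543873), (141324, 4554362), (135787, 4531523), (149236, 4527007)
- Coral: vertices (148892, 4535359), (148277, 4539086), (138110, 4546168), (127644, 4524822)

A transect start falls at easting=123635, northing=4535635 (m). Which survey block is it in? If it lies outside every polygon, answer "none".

none

Cast a ray rightward from (123635, 4535635). For each polygon, the edges (by vertex number in listed order) whose endpoints lie on opposite sides of northing = 4535635, where each meets that height, and whether that is right or left of the point:
Olive: 3–4 at easting≈137757.3 (right), 6–1 at easting≈147842.0 (right) → 2 crossings.
Slate: 3–4 at easting≈135026.7 (right), 4–1 at easting≈138592.5 (right) → 2 crossings.
Violet: 5–6 at easting≈136783.9 (right), 7–1 at easting≈153803.4 (right) → 2 crossings.
Coral: 1–2 at easting≈148846.5 (right), 3–4 at easting≈132945.6 (right) → 2 crossings.
All counts are even, so the point lies outside every listed polygon.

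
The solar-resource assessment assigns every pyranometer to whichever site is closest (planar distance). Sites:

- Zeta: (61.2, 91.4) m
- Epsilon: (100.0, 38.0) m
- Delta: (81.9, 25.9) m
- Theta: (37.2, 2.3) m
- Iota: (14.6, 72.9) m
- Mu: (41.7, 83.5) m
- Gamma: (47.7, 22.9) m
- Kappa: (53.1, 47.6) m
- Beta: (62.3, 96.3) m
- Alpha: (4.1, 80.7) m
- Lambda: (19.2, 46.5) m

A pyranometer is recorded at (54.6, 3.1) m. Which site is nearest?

Theta

Squared distances to each site:
Zeta: 7840.450; Epsilon: 3279.170; Delta: 1265.130; Theta: 303.400; Iota: 6472.040; Mu: 6630.570; Gamma: 439.650; Kappa: 1982.500; Beta: 8745.530; Alpha: 8572.010; Lambda: 3136.720.
Minimum at Theta.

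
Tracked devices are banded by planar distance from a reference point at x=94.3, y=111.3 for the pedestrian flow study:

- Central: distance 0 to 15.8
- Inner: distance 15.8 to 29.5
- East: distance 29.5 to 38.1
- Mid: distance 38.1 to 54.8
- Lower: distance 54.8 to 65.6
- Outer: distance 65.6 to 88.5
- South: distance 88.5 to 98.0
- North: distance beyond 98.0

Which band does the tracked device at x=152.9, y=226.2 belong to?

North

Distance = √((152.9−94.3)² + (226.2−111.3)²) = √(3433.960 + 13202.010) = 128.981.
98.0 ≤ 128.981 < ∞ → North.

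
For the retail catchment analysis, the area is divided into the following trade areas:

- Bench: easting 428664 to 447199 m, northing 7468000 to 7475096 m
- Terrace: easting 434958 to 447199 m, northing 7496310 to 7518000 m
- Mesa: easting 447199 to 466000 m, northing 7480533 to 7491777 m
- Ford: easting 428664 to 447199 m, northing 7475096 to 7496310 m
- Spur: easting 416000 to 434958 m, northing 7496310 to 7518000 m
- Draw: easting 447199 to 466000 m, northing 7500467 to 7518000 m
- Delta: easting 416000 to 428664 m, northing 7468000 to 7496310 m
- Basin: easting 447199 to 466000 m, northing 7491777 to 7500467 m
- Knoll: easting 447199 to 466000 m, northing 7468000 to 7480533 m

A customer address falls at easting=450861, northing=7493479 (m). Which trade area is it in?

Basin

The point has easting = 450861 and northing = 7493479.
Only Basin satisfies 447199 ≤ easting ≤ 466000 and 7491777 ≤ northing ≤ 7500467.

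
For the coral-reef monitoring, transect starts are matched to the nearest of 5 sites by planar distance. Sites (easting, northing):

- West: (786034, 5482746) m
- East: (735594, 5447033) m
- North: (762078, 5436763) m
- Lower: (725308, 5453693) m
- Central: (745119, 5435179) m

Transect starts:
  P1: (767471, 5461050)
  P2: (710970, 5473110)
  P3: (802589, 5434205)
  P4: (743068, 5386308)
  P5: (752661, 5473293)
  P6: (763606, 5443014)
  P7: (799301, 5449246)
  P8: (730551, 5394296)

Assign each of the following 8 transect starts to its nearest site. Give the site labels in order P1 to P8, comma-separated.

P1 → North (d²=618942818.00)
P2 → Lower (d²=582598133.00)
P3 → North (d²=1647684485.00)
P4 → Central (d²=2392581242.00)
P5 → East (d²=980870089.00)
P6 → North (d²=41409785.00)
P7 → West (d²=1298263289.00)
P8 → Central (d²=1883646313.00)

North, Lower, North, Central, East, North, West, Central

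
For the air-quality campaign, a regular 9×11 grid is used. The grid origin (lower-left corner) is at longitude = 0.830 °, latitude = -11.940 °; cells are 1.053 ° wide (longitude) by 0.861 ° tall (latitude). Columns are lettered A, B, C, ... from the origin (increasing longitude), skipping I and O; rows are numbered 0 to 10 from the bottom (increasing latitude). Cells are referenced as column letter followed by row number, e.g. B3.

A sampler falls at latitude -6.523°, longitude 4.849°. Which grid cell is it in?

Column index: ⌊(4.849 − 0.830) / 1.053⌋ = ⌊3.817⌋ = 3 → column D
Row offset from origin: ⌊(-6.523 − -11.940) / 0.861⌋ = ⌊6.292⌋ = 6 → row 6

D6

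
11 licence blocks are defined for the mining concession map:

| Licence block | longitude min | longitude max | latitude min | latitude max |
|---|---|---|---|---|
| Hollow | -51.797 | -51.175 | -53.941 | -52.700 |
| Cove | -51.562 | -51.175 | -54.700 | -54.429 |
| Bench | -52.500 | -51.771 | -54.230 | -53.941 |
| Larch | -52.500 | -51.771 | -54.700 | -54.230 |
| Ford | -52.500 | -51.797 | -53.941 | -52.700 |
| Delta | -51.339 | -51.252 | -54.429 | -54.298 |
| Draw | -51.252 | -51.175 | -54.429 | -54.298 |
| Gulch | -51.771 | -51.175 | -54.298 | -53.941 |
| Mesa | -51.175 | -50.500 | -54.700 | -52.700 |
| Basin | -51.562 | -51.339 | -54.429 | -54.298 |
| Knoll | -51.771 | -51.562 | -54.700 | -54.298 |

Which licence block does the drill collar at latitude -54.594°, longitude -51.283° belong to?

The point has longitude = -51.283 and latitude = -54.594.
Only Cove satisfies -51.562 ≤ longitude ≤ -51.175 and -54.700 ≤ latitude ≤ -54.429.

Cove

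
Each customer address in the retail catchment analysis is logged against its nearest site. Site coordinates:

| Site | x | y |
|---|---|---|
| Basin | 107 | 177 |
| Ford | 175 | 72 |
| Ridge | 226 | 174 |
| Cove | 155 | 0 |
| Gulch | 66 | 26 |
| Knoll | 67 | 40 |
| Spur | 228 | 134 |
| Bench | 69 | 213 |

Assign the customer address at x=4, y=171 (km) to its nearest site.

Bench

Squared distances to each site:
Basin: 10645.000; Ford: 39042.000; Ridge: 49293.000; Cove: 52042.000; Gulch: 24869.000; Knoll: 21130.000; Spur: 51545.000; Bench: 5989.000.
Minimum at Bench.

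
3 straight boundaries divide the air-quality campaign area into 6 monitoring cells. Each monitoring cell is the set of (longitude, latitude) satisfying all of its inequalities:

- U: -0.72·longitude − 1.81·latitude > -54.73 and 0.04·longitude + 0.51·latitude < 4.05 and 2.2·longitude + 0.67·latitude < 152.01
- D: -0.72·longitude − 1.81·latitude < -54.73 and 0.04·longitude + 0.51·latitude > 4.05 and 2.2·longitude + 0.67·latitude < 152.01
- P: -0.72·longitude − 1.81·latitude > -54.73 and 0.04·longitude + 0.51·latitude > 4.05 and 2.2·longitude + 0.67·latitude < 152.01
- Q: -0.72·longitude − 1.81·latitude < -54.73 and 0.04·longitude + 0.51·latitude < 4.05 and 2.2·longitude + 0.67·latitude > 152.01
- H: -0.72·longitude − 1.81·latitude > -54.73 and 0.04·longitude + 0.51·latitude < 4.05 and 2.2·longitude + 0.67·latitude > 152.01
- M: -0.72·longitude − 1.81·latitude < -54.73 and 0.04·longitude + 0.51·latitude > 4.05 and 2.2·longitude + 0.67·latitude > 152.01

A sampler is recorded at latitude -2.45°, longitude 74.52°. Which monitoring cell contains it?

H

-0.72·74.52 − 1.81·-2.45 = -49.220, which is > -54.73
0.04·74.52 + 0.51·-2.45 = 1.731, which is < 4.05
2.2·74.52 + 0.67·-2.45 = 162.303, which is > 152.01
This sign pattern matches H.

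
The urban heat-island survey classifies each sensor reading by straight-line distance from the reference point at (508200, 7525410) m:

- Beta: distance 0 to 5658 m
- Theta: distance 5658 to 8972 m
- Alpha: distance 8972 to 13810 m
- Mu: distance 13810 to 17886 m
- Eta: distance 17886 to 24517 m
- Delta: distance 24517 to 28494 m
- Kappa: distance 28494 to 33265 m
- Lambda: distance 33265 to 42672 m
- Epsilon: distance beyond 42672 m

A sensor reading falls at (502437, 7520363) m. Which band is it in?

Theta

Distance = √((502437−508200)² + (7520363−7525410)²) = √(33212169.000 + 25472209.000) = 7660.573 m.
5658 ≤ 7660.573 < 8972 → Theta.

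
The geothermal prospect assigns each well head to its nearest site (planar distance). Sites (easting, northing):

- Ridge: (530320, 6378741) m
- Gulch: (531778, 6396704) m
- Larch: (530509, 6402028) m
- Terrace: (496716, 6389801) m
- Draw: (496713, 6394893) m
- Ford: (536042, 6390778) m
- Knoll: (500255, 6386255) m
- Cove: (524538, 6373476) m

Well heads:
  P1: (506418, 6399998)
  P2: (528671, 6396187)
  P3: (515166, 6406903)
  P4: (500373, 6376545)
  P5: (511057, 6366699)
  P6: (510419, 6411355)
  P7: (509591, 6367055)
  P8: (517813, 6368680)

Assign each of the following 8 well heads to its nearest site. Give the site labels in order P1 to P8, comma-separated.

P1 → Draw (d²=120248050.00)
P2 → Gulch (d²=9920738.00)
P3 → Larch (d²=259173274.00)
P4 → Knoll (d²=94298024.00)
P5 → Cove (d²=227665090.00)
P6 → Draw (d²=458851880.00)
P7 → Cove (d²=264642050.00)
P8 → Cove (d²=68227241.00)

Draw, Gulch, Larch, Knoll, Cove, Draw, Cove, Cove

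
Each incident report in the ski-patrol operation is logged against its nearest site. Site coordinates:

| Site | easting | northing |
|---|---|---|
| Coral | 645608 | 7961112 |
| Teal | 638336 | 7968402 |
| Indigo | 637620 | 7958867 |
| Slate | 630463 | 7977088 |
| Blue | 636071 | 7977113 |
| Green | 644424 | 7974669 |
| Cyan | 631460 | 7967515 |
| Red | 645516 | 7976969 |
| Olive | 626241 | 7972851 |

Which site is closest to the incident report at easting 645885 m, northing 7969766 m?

Squared distances to each site:
Coral: 74968445.000; Teal: 58847897.000; Indigo: 187098426.000; Slate: 291449768.000; Blue: 150293005.000; Green: 26173930.000; Cyan: 213147626.000; Red: 52019370.000; Olive: 395403961.000.
Minimum at Green.

Green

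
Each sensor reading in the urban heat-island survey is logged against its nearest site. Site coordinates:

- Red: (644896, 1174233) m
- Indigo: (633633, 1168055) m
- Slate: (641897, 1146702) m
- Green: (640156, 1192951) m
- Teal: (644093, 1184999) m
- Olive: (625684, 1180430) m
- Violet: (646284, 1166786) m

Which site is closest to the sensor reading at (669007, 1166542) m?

Violet

Squared distances to each site:
Red: 640491802.000; Indigo: 1253609045.000; Slate: 1128577700.000; Green: 1529815482.000; Teal: 961368245.000; Olive: 2069758873.000; Violet: 516394265.000.
Minimum at Violet.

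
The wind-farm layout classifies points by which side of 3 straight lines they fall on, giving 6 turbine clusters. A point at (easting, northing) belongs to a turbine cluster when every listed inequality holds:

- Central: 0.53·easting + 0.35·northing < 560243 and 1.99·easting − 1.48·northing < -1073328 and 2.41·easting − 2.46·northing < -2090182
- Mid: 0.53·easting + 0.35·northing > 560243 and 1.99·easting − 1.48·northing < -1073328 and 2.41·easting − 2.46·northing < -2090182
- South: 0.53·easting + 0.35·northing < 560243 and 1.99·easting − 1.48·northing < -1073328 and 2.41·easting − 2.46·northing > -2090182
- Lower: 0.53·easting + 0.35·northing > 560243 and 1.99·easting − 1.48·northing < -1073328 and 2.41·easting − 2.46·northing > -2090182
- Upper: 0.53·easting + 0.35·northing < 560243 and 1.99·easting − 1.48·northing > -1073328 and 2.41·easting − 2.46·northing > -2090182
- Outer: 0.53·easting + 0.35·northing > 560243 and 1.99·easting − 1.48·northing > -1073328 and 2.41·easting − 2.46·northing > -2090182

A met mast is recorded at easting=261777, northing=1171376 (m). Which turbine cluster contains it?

0.53·261777 + 0.35·1171376 = 548723.410, which is < 560243
1.99·261777 − 1.48·1171376 = -1212700.250, which is < -1073328
2.41·261777 − 2.46·1171376 = -2250702.390, which is < -2090182
This sign pattern matches Central.

Central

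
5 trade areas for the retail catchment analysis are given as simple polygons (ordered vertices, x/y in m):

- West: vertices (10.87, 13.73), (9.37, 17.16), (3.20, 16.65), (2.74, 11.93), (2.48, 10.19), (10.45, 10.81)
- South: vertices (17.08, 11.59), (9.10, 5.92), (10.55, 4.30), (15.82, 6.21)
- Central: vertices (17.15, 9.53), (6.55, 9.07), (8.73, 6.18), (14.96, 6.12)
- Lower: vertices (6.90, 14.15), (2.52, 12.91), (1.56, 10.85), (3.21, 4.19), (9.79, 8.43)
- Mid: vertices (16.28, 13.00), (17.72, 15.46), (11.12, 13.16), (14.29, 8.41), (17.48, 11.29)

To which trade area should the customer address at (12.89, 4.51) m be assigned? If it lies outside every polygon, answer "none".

none

Cast a ray rightward from (12.89, 4.51). For each polygon, the edges (by vertex number in listed order) whose endpoints lie on opposite sides of y = 4.51, where each meets that height, and whether that is right or left of the point:
West: no edge straddles that height → 0 crossings.
South: 2–3 at x≈10.362 (left), 3–4 at x≈11.129 (left) → 0 crossings.
Central: no edge straddles that height → 0 crossings.
Lower: 3–4 at x≈3.131 (left), 4–5 at x≈3.707 (left) → 0 crossings.
Mid: no edge straddles that height → 0 crossings.
All counts are even, so the point lies outside every listed polygon.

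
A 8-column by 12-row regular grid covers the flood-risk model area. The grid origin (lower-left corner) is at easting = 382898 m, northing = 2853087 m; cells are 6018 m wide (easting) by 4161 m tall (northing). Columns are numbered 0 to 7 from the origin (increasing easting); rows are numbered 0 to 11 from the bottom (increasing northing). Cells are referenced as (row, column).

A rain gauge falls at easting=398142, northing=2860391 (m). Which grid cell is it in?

(1, 2)

Column index: ⌊(398142 − 382898) / 6018⌋ = ⌊2.533⌋ = 2
Row offset from origin: ⌊(2860391 − 2853087) / 4161⌋ = ⌊1.755⌋ = 1 → row 1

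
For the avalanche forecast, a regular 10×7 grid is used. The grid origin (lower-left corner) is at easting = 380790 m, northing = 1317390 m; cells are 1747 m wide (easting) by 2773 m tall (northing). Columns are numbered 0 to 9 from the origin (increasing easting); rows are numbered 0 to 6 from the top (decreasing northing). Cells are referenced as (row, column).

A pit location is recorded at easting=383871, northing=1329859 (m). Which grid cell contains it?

Column index: ⌊(383871 − 380790) / 1747⌋ = ⌊1.764⌋ = 1
Row offset from origin: ⌊(1329859 − 1317390) / 2773⌋ = ⌊4.497⌋ = 4 → row 2 (counted from top)

(2, 1)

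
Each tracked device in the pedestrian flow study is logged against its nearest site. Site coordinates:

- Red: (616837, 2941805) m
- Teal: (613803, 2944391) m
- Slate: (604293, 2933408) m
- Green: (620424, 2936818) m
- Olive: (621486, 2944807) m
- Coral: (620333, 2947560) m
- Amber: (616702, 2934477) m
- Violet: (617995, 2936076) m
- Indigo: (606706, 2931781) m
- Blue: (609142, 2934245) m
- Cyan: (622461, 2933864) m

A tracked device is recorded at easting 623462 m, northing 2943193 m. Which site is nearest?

Olive

Squared distances to each site:
Red: 45817169.000; Teal: 94731485.000; Slate: 463196786.000; Green: 49870069.000; Olive: 6509572.000; Coral: 28861330.000; Amber: 121666256.000; Violet: 80539778.000; Indigo: 410997280.000; Blue: 285129104.000; Cyan: 88032242.000.
Minimum at Olive.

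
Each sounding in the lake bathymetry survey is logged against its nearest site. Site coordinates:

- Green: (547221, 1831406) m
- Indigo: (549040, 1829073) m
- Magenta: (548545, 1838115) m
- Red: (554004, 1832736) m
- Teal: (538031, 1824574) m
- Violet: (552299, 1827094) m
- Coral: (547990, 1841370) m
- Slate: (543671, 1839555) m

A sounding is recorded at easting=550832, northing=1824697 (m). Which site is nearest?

Squared distances to each site:
Green: 58050002.000; Indigo: 22360640.000; Magenta: 185273093.000; Red: 74687105.000; Teal: 163880730.000; Violet: 7897698.000; Coral: 286065893.000; Slate: 272040085.000.
Minimum at Violet.

Violet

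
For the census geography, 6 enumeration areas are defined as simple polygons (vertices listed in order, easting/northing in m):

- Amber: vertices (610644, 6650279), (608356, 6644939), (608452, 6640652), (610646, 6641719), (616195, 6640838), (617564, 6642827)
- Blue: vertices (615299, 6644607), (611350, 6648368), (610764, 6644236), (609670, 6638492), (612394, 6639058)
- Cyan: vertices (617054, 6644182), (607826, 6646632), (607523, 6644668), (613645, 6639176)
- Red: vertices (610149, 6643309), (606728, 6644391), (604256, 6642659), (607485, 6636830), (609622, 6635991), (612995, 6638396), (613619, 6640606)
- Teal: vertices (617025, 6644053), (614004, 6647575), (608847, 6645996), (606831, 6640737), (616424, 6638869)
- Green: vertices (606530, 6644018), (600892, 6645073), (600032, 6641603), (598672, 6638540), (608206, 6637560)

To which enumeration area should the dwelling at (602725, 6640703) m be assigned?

Cast a ray rightward from (602725, 6640703). For each polygon, the edges (by vertex number in listed order) whose endpoints lie on opposite sides of northing = 6640703, where each meets that height, and whether that is right or left of the point:
Amber: 2–3 at easting≈608450.9 (right), 3–4 at easting≈608556.9 (right) → 2 crossings.
Blue: 3–4 at easting≈610091.1 (right), 5–1 at easting≈613255.2 (right) → 2 crossings.
Cyan: 3–4 at easting≈611942.8 (right), 4–1 at easting≈614684.9 (right) → 2 crossings.
Red: 3–4 at easting≈605339.5 (right), 7–1 at easting≈613494.5 (right) → 2 crossings.
Teal: 4–5 at easting≈607005.6 (right), 5–1 at easting≈616636.6 (right) → 2 crossings.
Green: 3–4 at easting≈599632.4 (left), 5–1 at easting≈607390.3 (right) → 1 crossing.
Only Green has an odd count, so the point is inside Green.

Green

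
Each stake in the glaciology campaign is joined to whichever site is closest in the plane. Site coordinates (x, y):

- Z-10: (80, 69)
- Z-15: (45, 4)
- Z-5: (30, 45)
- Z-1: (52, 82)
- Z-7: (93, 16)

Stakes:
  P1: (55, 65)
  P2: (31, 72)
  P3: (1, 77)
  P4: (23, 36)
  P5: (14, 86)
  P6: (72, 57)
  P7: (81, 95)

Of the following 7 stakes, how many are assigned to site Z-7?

0

P1 → Z-1
P2 → Z-1
P3 → Z-5
P4 → Z-5
P5 → Z-1
P6 → Z-10
P7 → Z-10
0 of the 7 go to Z-7.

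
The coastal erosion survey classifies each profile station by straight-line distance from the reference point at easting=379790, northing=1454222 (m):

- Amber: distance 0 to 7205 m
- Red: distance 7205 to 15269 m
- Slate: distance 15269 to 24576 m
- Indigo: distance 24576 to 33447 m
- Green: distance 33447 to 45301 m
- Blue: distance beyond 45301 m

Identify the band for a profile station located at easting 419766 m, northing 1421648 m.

Blue

Distance = √((419766−379790)² + (1421648−1454222)²) = √(1598080576.000 + 1061065476.000) = 51566.908 m.
45301 ≤ 51566.908 < ∞ → Blue.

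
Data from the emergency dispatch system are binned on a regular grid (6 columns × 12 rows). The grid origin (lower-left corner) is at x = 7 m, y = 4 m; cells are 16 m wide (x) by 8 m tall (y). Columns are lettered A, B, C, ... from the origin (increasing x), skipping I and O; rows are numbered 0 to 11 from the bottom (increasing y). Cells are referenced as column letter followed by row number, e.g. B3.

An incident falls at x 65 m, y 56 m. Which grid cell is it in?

D6

Column index: ⌊(65 − 7) / 16⌋ = ⌊3.625⌋ = 3 → column D
Row offset from origin: ⌊(56 − 4) / 8⌋ = ⌊6.500⌋ = 6 → row 6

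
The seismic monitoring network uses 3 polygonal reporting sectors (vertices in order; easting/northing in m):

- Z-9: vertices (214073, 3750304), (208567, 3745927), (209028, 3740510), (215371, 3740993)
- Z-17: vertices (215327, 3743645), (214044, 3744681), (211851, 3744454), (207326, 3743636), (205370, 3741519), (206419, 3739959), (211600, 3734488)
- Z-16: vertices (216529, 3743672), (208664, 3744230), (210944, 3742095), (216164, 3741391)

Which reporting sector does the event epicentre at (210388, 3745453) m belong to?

Cast a ray rightward from (210388, 3745453). For each polygon, the edges (by vertex number in listed order) whose endpoints lie on opposite sides of northing = 3745453, where each meets that height, and whether that is right or left of the point:
Z-9: 2–3 at easting≈208607.3 (left), 4–1 at easting≈214749.3 (right) → 1 crossing.
Z-17: no edge straddles that height → 0 crossings.
Z-16: no edge straddles that height → 0 crossings.
Only Z-9 has an odd count, so the point is inside Z-9.

Z-9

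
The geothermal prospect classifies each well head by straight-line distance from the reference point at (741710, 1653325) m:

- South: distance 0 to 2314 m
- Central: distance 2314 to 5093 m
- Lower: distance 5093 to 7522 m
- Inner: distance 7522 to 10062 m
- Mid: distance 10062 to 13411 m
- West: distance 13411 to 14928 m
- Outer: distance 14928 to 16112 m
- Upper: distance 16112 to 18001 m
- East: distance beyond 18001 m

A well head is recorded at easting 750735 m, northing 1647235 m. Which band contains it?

Distance = √((750735−741710)² + (1647235−1653325)²) = √(81450625.000 + 37088100.000) = 10887.549 m.
10062 ≤ 10887.549 < 13411 → Mid.

Mid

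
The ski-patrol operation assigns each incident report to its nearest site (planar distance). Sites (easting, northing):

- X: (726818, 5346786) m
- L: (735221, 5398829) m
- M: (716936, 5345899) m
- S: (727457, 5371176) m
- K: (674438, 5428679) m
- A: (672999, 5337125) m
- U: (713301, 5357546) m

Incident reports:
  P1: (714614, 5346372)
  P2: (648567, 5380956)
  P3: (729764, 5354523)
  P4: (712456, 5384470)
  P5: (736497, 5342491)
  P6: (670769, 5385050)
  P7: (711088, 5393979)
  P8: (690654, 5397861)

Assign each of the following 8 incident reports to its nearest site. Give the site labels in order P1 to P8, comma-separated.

M, A, X, S, X, K, L, K

P1 → M (d²=5615413.00)
P2 → A (d²=2518079185.00)
P3 → X (d²=68540085.00)
P4 → S (d²=401760437.00)
P5 → X (d²=112130066.00)
P6 → K (d²=1916951202.00)
P7 → L (d²=605924189.00)
P8 → K (d²=1212707780.00)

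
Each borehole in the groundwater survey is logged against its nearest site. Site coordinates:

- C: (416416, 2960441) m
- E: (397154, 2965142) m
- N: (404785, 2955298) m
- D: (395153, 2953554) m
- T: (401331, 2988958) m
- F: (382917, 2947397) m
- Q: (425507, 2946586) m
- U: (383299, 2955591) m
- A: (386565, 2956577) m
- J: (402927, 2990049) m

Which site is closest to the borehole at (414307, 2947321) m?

Squared distances to each site:
C: 176582281.000; E: 611813450.000; N: 154301013.000; D: 405726005.000; T: 1902016345.000; F: 985337876.000; Q: 125980225.000; U: 1029888964.000; A: 855292100.000; J: 1955186384.000.
Minimum at Q.

Q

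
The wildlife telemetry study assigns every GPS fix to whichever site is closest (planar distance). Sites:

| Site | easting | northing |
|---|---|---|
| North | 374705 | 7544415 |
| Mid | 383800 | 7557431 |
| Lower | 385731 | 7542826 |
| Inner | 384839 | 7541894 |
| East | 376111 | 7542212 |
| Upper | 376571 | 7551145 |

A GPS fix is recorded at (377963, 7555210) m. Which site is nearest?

Upper

Squared distances to each site:
North: 127146589.000; Mid: 39003410.000; Lower: 213705280.000; Inner: 224595232.000; East: 172377908.000; Upper: 18461889.000.
Minimum at Upper.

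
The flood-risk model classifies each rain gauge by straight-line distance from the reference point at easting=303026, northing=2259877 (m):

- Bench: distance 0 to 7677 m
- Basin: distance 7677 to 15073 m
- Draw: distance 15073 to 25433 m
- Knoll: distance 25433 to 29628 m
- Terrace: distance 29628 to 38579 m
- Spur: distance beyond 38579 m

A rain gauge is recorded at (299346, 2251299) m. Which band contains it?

Distance = √((299346−303026)² + (2251299−2259877)²) = √(13542400.000 + 73582084.000) = 9334.050 m.
7677 ≤ 9334.050 < 15073 → Basin.

Basin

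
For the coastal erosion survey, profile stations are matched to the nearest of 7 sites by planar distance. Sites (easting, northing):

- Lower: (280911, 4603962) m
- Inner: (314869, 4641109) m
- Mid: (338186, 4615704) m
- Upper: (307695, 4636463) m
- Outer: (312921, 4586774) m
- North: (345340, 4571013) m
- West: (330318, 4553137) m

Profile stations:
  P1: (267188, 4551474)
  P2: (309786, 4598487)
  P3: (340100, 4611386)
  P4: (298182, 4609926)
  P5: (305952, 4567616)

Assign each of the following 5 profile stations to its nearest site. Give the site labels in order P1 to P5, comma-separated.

P1 → Lower (d²=2943310873.00)
P2 → Outer (d²=147022594.00)
P3 → Mid (d²=22308520.00)
P4 → Lower (d²=333856737.00)
P5 → Outer (d²=415595925.00)

Lower, Outer, Mid, Lower, Outer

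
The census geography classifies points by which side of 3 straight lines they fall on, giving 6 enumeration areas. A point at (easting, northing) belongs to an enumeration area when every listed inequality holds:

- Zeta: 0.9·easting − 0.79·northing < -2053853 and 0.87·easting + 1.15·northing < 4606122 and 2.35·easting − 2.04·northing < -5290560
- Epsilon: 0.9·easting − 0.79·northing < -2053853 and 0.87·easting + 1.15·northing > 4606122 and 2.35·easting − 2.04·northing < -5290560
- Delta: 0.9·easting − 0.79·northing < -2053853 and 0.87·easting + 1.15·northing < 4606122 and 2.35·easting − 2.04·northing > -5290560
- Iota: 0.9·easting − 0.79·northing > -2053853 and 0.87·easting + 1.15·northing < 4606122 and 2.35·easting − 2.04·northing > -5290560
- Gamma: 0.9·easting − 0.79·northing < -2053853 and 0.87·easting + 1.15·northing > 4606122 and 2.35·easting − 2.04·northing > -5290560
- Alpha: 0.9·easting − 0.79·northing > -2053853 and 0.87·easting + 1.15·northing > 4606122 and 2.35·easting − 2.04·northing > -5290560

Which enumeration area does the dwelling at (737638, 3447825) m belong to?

Epsilon

0.9·737638 − 0.79·3447825 = -2059907.550, which is < -2053853
0.87·737638 + 1.15·3447825 = 4606743.810, which is > 4606122
2.35·737638 − 2.04·3447825 = -5300113.700, which is < -5290560
This sign pattern matches Epsilon.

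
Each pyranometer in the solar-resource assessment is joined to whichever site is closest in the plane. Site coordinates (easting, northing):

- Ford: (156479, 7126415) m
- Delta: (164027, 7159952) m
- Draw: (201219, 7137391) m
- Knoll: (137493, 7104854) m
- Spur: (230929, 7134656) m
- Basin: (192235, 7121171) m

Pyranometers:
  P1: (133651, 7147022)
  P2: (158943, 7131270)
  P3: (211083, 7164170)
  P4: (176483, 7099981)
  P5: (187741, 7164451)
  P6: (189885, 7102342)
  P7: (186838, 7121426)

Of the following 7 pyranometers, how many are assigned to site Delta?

P1 → Ford
P2 → Ford
P3 → Draw
P4 → Basin
P5 → Delta
P6 → Basin
P7 → Basin
1 of the 7 goes to Delta.

1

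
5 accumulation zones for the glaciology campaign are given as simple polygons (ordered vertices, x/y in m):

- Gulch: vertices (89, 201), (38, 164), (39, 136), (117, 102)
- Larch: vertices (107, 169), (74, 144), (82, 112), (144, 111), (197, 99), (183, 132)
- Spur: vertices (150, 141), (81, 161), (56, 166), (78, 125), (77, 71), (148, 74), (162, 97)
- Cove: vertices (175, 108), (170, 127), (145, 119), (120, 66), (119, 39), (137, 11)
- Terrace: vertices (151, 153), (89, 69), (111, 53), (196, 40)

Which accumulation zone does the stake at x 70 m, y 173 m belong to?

Gulch

Cast a ray rightward from (70, 173). For each polygon, the edges (by vertex number in listed order) whose endpoints lie on opposite sides of y = 173, where each meets that height, and whether that is right or left of the point:
Gulch: 1–2 at x≈50.4 (left), 4–1 at x≈96.9 (right) → 1 crossing.
Larch: no edge straddles that height → 0 crossings.
Spur: no edge straddles that height → 0 crossings.
Cove: no edge straddles that height → 0 crossings.
Terrace: no edge straddles that height → 0 crossings.
Only Gulch has an odd count, so the point is inside Gulch.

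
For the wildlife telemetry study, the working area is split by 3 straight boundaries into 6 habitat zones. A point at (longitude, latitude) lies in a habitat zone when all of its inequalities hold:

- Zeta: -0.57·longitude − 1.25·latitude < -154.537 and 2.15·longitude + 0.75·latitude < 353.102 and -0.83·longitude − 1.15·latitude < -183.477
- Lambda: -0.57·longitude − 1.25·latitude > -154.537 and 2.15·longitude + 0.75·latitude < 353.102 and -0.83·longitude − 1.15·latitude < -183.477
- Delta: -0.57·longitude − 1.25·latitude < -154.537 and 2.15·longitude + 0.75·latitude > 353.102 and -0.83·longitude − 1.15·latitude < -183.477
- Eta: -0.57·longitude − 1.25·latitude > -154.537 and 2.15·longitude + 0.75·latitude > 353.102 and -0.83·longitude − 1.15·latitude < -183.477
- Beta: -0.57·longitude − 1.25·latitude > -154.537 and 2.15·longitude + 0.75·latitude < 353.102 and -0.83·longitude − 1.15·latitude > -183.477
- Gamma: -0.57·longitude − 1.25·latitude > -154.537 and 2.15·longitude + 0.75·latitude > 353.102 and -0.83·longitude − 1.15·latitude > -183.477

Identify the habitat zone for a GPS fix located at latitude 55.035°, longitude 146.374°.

-0.57·146.374 − 1.25·55.035 = -152.227, which is > -154.537
2.15·146.374 + 0.75·55.035 = 355.980, which is > 353.102
-0.83·146.374 − 1.15·55.035 = -184.781, which is < -183.477
This sign pattern matches Eta.

Eta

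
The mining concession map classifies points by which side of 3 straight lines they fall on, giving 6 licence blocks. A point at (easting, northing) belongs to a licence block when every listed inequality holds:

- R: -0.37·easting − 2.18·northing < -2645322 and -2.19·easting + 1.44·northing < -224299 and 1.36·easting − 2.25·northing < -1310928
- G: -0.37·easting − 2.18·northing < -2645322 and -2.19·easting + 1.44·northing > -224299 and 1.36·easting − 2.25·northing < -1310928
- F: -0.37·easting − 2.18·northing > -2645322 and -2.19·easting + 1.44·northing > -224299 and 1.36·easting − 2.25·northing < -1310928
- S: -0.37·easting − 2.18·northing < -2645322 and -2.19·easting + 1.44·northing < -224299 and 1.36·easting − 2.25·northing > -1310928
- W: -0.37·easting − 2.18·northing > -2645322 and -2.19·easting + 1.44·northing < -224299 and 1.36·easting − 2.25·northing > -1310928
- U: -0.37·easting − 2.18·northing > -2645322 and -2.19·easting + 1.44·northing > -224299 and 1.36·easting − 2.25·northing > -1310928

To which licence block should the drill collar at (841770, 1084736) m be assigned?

S

-0.37·841770 − 2.18·1084736 = -2676179.380, which is < -2645322
-2.19·841770 + 1.44·1084736 = -281456.460, which is < -224299
1.36·841770 − 2.25·1084736 = -1295848.800, which is > -1310928
This sign pattern matches S.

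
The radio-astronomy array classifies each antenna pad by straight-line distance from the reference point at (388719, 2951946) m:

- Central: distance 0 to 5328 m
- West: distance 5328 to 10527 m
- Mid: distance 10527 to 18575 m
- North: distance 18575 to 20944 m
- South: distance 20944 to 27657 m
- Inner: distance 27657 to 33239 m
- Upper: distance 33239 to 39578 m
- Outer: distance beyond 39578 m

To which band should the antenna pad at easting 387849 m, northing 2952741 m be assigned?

Distance = √((387849−388719)² + (2952741−2951946)²) = √(756900.000 + 632025.000) = 1178.527 m.
0 ≤ 1178.527 < 5328 → Central.

Central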